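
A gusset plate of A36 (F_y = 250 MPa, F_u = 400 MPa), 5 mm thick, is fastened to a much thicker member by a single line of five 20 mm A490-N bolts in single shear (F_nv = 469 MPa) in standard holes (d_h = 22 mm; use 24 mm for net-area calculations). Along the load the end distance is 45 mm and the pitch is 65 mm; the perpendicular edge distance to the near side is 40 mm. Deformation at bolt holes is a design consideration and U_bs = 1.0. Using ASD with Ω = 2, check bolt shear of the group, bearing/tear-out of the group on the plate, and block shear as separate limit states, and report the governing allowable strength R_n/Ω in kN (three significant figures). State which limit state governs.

142 kN (block shear governs)

Bolt shear: A_b = π·20²/4 = 314.2 mm²; R_n = 469 × 314.2 × 5 × 1 / 1000 = 736.7 kN → 736.7 / 2 = 368 kN.
Bearing: edge l_c = 34, r_n = 81.6 kN; interior l_c = 43, r_n = 96 kN; R_n = 81.6 + 4·96 = 465.6 kN → 233 kN.
Block shear: A_gv = 1525, A_nv = 985, A_nt = 140 mm²; R_n = min(0.6F_uA_nv, 0.6F_yA_gv) + U_bs·F_u·A_nt = 284.8 kN → 142 kN.
Block shear governs: 142 kN.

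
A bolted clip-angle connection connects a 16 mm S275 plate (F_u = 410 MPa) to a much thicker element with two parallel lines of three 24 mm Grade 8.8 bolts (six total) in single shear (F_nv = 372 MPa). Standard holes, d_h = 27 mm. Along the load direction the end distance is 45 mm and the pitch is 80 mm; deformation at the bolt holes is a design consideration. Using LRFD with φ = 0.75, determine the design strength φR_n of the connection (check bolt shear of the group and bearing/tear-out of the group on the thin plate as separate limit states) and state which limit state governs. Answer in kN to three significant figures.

757 kN (bolt shear governs)

Bolt shear: A_b = π·24²/4 = 452.4 mm²; R_n = 372 × 452.4 × 6 × 1 / 1000 = 1010 kN → 0.75 × 1010 = 757 kN.
Bearing (1.2 l_c t F_u ≤ 2.4 d t F_u): upper limit = 2.4·24·16·410 / 1000 = 377.9 kN.
  Edge l_c = 45 − 27/2 = 31.5 → r_n = 248 kN; interior l_c = 80 − 27 = 53 → r_n = 377.9 kN.
  R_n,bearing = 2·248 + 4·377.9 = 2007 kN → 0.75 × 2007 = 1510 kN.
Bolt shear governs: 757 kN.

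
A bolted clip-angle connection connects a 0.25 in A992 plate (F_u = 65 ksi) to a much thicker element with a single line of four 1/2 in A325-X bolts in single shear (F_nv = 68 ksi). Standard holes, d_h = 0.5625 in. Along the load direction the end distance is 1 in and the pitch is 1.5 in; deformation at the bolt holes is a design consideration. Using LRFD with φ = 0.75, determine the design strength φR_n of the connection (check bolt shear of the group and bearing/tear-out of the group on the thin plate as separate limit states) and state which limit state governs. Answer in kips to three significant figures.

Bolt shear: A_b = π·0.5²/4 = 0.1963 in²; R_n = 68 × 0.1963 × 4 × 1 = 53.41 kips → 0.75 × 53.41 = 40.1 kips.
Bearing (1.2 l_c t F_u ≤ 2.4 d t F_u): upper limit = 2.4·0.5·0.25·65 = 19.5 kips.
  Edge l_c = 1 − 0.5625/2 = 0.7188 → r_n = 14.02 kips; interior l_c = 1.5 − 0.5625 = 0.9375 → r_n = 18.28 kips.
  R_n,bearing = 1·14.02 + 3·18.28 = 68.86 kips → 0.75 × 68.86 = 51.6 kips.
Bolt shear governs: 40.1 kips.

40.1 kips (bolt shear governs)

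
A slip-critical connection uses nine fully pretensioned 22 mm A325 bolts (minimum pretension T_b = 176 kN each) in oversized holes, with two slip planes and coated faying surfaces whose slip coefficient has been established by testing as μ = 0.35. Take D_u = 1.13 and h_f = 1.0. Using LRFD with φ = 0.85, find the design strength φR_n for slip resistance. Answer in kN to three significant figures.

R_n = μ · D_u · h_f · T_b · n_s · n_b = 0.35 × 1.13 × 1.0 × 176 × 2 × 9 = 1253 kN.
Design strength φR_n = 0.85 × 1253 = 1070 kN.

1070 kN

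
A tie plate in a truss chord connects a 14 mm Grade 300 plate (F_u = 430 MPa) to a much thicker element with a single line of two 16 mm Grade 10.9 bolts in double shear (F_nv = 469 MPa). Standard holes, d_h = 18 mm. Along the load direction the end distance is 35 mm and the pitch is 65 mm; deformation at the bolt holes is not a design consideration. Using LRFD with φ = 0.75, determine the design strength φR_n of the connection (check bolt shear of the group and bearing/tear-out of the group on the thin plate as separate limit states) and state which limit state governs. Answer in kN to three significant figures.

Bolt shear: A_b = π·16²/4 = 201.1 mm²; R_n = 469 × 201.1 × 2 × 2 / 1000 = 377.2 kN → 0.75 × 377.2 = 283 kN.
Bearing (1.5 l_c t F_u ≤ 3.0 d t F_u): upper limit = 3.0·16·14·430 / 1000 = 289 kN.
  Edge l_c = 35 − 18/2 = 26 → r_n = 234.8 kN; interior l_c = 65 − 18 = 47 → r_n = 289 kN.
  R_n,bearing = 1·234.8 + 1·289 = 523.7 kN → 0.75 × 523.7 = 393 kN.
Bolt shear governs: 283 kN.

283 kN (bolt shear governs)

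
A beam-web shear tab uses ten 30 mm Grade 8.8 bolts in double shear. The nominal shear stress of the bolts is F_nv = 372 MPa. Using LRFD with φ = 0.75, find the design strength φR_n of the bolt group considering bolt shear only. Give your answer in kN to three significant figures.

A_b = π × 30² / 4 = 706.9 mm².
R_n = F_nv · A_b · n · n_s = 372 × 706.9 × 10 × 2 / 1000 = 5259 kN.
Design strength φR_n = 0.75 × 5259 = 3940 kN.

3940 kN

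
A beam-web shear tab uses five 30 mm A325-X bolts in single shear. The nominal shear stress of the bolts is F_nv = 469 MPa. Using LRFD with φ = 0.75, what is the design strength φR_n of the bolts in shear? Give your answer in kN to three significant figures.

1240 kN

A_b = π × 30² / 4 = 706.9 mm².
R_n = F_nv · A_b · n · n_s = 469 × 706.9 × 5 × 1 / 1000 = 1658 kN.
Design strength φR_n = 0.75 × 1658 = 1240 kN.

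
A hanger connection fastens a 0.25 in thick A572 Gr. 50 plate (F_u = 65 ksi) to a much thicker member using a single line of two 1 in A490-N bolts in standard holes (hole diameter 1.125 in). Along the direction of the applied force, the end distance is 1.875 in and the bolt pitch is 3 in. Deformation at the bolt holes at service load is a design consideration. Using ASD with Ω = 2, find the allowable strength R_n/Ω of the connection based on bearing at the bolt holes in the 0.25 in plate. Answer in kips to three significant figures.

Per bolt r_n = 1.2 l_c t F_u ≤ 2.4 d t F_u; upper limit = 2.4 × 1 × 0.25 × 65 = 39 kips.
Edge bolt: l_c = 1.875 − 1.125/2 = 1.312 in → 1.2 × 1.312 × 0.25 × 65 = 25.59 → r_n = 25.59 kips.
Interior bolts: l_c = 3 − 1.125 = 1.875 in → 1.2 × 1.875 × 0.25 × 65 = 36.56 → r_n = 36.56 kips.
R_n = 1 × 25.59 + 1 × 36.56 = 62.16 kips.
Allowable strength R_n/Ω = 62.16 / 2 = 31.1 kips.

31.1 kips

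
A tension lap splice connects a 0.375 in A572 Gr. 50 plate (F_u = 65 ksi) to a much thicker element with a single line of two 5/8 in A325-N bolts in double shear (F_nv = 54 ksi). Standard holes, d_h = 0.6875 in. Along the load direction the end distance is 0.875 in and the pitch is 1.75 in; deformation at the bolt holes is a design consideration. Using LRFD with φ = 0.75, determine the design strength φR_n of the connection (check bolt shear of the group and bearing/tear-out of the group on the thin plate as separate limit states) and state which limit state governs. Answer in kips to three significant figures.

Bolt shear: A_b = π·0.625²/4 = 0.3068 in²; R_n = 54 × 0.3068 × 2 × 2 = 66.27 kips → 0.75 × 66.27 = 49.7 kips.
Bearing (1.2 l_c t F_u ≤ 2.4 d t F_u): upper limit = 2.4·0.625·0.375·65 = 36.56 kips.
  Edge l_c = 0.875 − 0.6875/2 = 0.5312 → r_n = 15.54 kips; interior l_c = 1.75 − 0.6875 = 1.062 → r_n = 31.08 kips.
  R_n,bearing = 1·15.54 + 1·31.08 = 46.62 kips → 0.75 × 46.62 = 35 kips.
Bearing governs: 35 kips.

35 kips (bearing governs)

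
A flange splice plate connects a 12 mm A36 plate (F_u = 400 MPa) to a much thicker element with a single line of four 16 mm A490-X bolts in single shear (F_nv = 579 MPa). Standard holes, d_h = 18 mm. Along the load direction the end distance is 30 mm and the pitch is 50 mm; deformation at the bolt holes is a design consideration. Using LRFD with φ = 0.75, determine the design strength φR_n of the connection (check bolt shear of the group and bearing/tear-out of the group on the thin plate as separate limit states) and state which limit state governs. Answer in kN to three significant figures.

Bolt shear: A_b = π·16²/4 = 201.1 mm²; R_n = 579 × 201.1 × 4 × 1 / 1000 = 465.7 kN → 0.75 × 465.7 = 349 kN.
Bearing (1.2 l_c t F_u ≤ 2.4 d t F_u): upper limit = 2.4·16·12·400 / 1000 = 184.3 kN.
  Edge l_c = 30 − 18/2 = 21 → r_n = 121 kN; interior l_c = 50 − 18 = 32 → r_n = 184.3 kN.
  R_n,bearing = 1·121 + 3·184.3 = 673.9 kN → 0.75 × 673.9 = 505 kN.
Bolt shear governs: 349 kN.

349 kN (bolt shear governs)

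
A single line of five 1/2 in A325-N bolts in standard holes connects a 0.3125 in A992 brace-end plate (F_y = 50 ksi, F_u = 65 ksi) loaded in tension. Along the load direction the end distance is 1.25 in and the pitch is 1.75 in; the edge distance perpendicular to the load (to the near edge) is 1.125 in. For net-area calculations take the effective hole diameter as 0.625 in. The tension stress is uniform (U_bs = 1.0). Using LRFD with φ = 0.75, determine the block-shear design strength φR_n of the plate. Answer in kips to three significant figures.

62.1 kips

Shear plane L_v = 1.25 + 4·1.75 = 8.25 in; A_gv = 8.25 × 0.3125 = 2.578 in².
A_nv = (8.25 − 4.5·0.625) × 0.3125 = 1.699 in².
A_nt = (1.125 − 0.5·0.625) × 0.3125 = 0.2539 in².
0.6 F_u A_nv = 66.27 kips; 0.6 F_y A_gv = 77.34 kips → shear rupture governs the shear term.
R_n = 66.27 + 1.0 × 65 × 0.2539 = 82.77 kips.
Design strength φR_n = 0.75 × 82.77 = 62.1 kips.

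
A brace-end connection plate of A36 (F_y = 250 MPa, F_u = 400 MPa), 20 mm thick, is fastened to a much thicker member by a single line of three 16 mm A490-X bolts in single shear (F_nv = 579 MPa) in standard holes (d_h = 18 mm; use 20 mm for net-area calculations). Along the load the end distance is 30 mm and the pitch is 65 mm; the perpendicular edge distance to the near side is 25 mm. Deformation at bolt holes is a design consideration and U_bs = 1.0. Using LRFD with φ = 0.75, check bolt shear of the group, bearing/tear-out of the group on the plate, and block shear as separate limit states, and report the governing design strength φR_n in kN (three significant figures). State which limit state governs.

Bolt shear: A_b = π·16²/4 = 201.1 mm²; R_n = 579 × 201.1 × 3 × 1 / 1000 = 349.2 kN → 0.75 × 349.2 = 262 kN.
Bearing: edge l_c = 21, r_n = 201.6 kN; interior l_c = 47, r_n = 307.2 kN; R_n = 201.6 + 2·307.2 = 816 kN → 612 kN.
Block shear: A_gv = 3200, A_nv = 2200, A_nt = 300 mm²; R_n = min(0.6F_uA_nv, 0.6F_yA_gv) + U_bs·F_u·A_nt = 600 kN → 450 kN.
Bolt shear governs: 262 kN.

262 kN (bolt shear governs)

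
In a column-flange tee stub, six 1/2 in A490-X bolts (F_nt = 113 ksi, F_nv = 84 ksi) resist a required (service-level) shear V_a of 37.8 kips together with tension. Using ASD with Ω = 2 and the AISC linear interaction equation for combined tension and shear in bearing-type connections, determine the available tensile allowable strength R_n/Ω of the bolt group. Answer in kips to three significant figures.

A_b = π·0.5²/4 = 0.1963 in²; f_rv = 37.8 / (6 × 0.1963) = 32.09 ksi.
F'_nt = 1.3 F_nt − (Ω F_nt / F_nv) f_rv = 1.3·113 − (2·113/84)·32.09 = 60.57 ksi, capped at F_nt → F'_nt = 60.57 ksi.
R_n = F'_nt · A_b · n = 60.57 × 0.1963 × 6 = 71.36 kips.
Allowable strength R_n/Ω = 71.36 / 2 = 35.7 kips.

35.7 kips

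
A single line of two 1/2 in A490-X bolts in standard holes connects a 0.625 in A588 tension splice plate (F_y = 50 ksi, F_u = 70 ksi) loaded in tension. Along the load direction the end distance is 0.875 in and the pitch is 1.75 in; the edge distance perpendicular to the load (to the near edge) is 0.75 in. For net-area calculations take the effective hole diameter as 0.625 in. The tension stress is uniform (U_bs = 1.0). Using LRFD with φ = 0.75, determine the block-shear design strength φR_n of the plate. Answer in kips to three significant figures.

Shear plane L_v = 0.875 + 1·1.75 = 2.625 in; A_gv = 2.625 × 0.625 = 1.641 in².
A_nv = (2.625 − 1.5·0.625) × 0.625 = 1.055 in².
A_nt = (0.75 − 0.5·0.625) × 0.625 = 0.2734 in².
0.6 F_u A_nv = 44.3 kips; 0.6 F_y A_gv = 49.22 kips → shear rupture governs the shear term.
R_n = 44.3 + 1.0 × 70 × 0.2734 = 63.44 kips.
Design strength φR_n = 0.75 × 63.44 = 47.6 kips.

47.6 kips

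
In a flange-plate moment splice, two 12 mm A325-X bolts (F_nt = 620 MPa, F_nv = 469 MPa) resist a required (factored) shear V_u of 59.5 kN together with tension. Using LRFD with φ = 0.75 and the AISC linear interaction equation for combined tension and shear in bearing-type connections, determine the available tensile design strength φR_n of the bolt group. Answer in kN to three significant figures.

58.1 kN

A_b = π·12²/4 = 113.1 mm²; f_rv = 59.5 × 1000 / (2 × 113.1) = 263 MPa.
F'_nt = 1.3 F_nt − (F_nt / φF_nv) f_rv = 1.3·620 − (620/(0.75·469))·263 = 342.3 MPa, capped at F_nt → F'_nt = 342.3 MPa.
R_n = F'_nt · A_b · n = 342.3 × 113.1 × 2 / 1000 = 77.44 kN.
Design strength φR_n = 0.75 × 77.44 = 58.1 kN.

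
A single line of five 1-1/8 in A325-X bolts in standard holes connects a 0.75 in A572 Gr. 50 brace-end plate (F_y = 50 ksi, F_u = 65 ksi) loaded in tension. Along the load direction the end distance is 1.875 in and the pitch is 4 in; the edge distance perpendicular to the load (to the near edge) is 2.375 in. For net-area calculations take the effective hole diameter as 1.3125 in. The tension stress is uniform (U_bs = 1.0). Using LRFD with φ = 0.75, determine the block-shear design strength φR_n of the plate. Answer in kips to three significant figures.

Shear plane L_v = 1.875 + 4·4 = 17.88 in; A_gv = 17.88 × 0.75 = 13.41 in².
A_nv = (17.88 − 4.5·1.3125) × 0.75 = 8.977 in².
A_nt = (2.375 − 0.5·1.3125) × 0.75 = 1.289 in².
0.6 F_u A_nv = 350.1 kips; 0.6 F_y A_gv = 402.2 kips → shear rupture governs the shear term.
R_n = 350.1 + 1.0 × 65 × 1.289 = 433.9 kips.
Design strength φR_n = 0.75 × 433.9 = 325 kips.

325 kips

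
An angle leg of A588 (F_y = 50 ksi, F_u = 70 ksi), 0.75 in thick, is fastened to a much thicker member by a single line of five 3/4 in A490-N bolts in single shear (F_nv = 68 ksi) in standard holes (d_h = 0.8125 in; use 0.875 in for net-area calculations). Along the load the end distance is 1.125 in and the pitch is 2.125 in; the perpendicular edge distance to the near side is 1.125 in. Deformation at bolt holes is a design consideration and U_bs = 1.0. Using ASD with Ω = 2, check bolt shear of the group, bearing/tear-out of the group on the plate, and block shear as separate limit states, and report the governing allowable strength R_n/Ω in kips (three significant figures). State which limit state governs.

Bolt shear: A_b = π·0.75²/4 = 0.4418 in²; R_n = 68 × 0.4418 × 5 × 1 = 150.2 kips → 150.2 / 2 = 75.1 kips.
Bearing: edge l_c = 0.7188, r_n = 45.28 kips; interior l_c = 1.312, r_n = 82.69 kips; R_n = 45.28 + 4·82.69 = 376 kips → 188 kips.
Block shear: A_gv = 7.219, A_nv = 4.266, A_nt = 0.5156 in²; R_n = min(0.6F_uA_nv, 0.6F_yA_gv) + U_bs·F_u·A_nt = 215.2 kips → 108 kips.
Bolt shear governs: 75.1 kips.

75.1 kips (bolt shear governs)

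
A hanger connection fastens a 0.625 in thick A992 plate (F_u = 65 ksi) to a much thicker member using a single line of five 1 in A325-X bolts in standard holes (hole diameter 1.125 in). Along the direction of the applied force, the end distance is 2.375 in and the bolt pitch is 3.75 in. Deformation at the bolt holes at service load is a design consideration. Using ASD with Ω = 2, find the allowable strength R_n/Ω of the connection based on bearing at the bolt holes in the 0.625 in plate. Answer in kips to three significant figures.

239 kips

Per bolt r_n = 1.2 l_c t F_u ≤ 2.4 d t F_u; upper limit = 2.4 × 1 × 0.625 × 65 = 97.5 kips.
Edge bolt: l_c = 2.375 − 1.125/2 = 1.812 in → 1.2 × 1.812 × 0.625 × 65 = 88.36 → r_n = 88.36 kips.
Interior bolts: l_c = 3.75 − 1.125 = 2.625 in → 1.2 × 2.625 × 0.625 × 65 = 128 → r_n = 97.5 kips.
R_n = 1 × 88.36 + 4 × 97.5 = 478.4 kips.
Allowable strength R_n/Ω = 478.4 / 2 = 239 kips.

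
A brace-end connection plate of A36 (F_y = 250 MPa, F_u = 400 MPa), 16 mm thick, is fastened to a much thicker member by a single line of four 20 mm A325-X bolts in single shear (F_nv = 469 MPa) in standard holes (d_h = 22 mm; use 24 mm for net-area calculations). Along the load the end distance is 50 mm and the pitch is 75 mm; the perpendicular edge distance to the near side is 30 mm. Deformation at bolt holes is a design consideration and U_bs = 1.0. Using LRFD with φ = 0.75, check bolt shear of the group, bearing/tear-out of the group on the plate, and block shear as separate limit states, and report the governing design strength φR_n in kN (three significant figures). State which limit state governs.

442 kN (bolt shear governs)

Bolt shear: A_b = π·20²/4 = 314.2 mm²; R_n = 469 × 314.2 × 4 × 1 / 1000 = 589.4 kN → 0.75 × 589.4 = 442 kN.
Bearing: edge l_c = 39, r_n = 299.5 kN; interior l_c = 53, r_n = 307.2 kN; R_n = 299.5 + 3·307.2 = 1221 kN → 916 kN.
Block shear: A_gv = 4400, A_nv = 3056, A_nt = 288 mm²; R_n = min(0.6F_uA_nv, 0.6F_yA_gv) + U_bs·F_u·A_nt = 775.2 kN → 581 kN.
Bolt shear governs: 442 kN.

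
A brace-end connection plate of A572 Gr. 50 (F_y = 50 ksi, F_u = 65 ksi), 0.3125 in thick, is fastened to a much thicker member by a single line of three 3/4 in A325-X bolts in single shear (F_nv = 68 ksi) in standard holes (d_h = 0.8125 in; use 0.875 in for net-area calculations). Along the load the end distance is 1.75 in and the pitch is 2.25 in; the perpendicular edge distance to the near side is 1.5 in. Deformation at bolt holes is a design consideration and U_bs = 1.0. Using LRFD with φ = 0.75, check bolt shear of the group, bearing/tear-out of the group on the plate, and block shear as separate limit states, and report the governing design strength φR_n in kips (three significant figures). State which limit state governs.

Bolt shear: A_b = π·0.75²/4 = 0.4418 in²; R_n = 68 × 0.4418 × 3 × 1 = 90.12 kips → 0.75 × 90.12 = 67.6 kips.
Bearing: edge l_c = 1.344, r_n = 32.75 kips; interior l_c = 1.438, r_n = 35.04 kips; R_n = 32.75 + 2·35.04 = 102.8 kips → 77.1 kips.
Block shear: A_gv = 1.953, A_nv = 1.27, A_nt = 0.332 in²; R_n = min(0.6F_uA_nv, 0.6F_yA_gv) + U_bs·F_u·A_nt = 71.09 kips → 53.3 kips.
Block shear governs: 53.3 kips.

53.3 kips (block shear governs)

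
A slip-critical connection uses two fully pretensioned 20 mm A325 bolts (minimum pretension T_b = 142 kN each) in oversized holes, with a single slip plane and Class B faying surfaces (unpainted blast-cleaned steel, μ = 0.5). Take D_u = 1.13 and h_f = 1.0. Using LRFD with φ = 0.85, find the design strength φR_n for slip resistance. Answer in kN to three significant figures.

136 kN

R_n = μ · D_u · h_f · T_b · n_s · n_b = 0.5 × 1.13 × 1.0 × 142 × 1 × 2 = 160.5 kN.
Design strength φR_n = 0.85 × 160.5 = 136 kN.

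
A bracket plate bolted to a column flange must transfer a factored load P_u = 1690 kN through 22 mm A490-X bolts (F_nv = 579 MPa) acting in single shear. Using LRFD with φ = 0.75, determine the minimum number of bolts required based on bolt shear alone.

11 bolts

A_b = π·22²/4 = 380.1 mm².
Per-bolt design strength φR_n = 0.75 × 579 × 380.1 × 1 / 1000 = 165.1 kN.
n ≥ 1690 / 165.1 = 10.24 → use 11 bolts.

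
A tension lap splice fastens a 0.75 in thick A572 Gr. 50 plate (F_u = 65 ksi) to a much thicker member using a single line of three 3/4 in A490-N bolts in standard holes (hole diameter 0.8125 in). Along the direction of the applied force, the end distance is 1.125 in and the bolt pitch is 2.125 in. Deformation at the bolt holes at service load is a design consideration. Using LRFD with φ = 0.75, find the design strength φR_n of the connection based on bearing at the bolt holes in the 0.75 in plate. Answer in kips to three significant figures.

Per bolt r_n = 1.2 l_c t F_u ≤ 2.4 d t F_u; upper limit = 2.4 × 0.75 × 0.75 × 65 = 87.75 kips.
Edge bolt: l_c = 1.125 − 0.8125/2 = 0.7188 in → 1.2 × 0.7188 × 0.75 × 65 = 42.05 → r_n = 42.05 kips.
Interior bolts: l_c = 2.125 − 0.8125 = 1.312 in → 1.2 × 1.312 × 0.75 × 65 = 76.78 → r_n = 76.78 kips.
R_n = 1 × 42.05 + 2 × 76.78 = 195.6 kips.
Design strength φR_n = 0.75 × 195.6 = 147 kips.

147 kips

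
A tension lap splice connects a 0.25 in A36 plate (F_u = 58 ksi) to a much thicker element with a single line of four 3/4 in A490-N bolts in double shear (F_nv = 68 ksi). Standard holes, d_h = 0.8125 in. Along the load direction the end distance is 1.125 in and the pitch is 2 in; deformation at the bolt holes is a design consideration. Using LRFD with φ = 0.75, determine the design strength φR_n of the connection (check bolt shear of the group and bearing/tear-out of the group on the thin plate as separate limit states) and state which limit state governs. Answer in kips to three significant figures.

55.9 kips (bearing governs)

Bolt shear: A_b = π·0.75²/4 = 0.4418 in²; R_n = 68 × 0.4418 × 4 × 2 = 240.3 kips → 0.75 × 240.3 = 180 kips.
Bearing (1.2 l_c t F_u ≤ 2.4 d t F_u): upper limit = 2.4·0.75·0.25·58 = 26.1 kips.
  Edge l_c = 1.125 − 0.8125/2 = 0.7188 → r_n = 12.51 kips; interior l_c = 2 − 0.8125 = 1.188 → r_n = 20.66 kips.
  R_n,bearing = 1·12.51 + 3·20.66 = 74.49 kips → 0.75 × 74.49 = 55.9 kips.
Bearing governs: 55.9 kips.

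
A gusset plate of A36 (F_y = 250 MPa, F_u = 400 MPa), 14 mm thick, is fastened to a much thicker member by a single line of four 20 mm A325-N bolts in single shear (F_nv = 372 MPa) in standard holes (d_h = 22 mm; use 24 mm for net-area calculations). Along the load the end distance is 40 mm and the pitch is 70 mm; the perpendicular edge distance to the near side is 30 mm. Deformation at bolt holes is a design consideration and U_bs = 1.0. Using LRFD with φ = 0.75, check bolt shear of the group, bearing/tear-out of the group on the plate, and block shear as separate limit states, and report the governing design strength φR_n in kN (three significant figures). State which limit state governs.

351 kN (bolt shear governs)

Bolt shear: A_b = π·20²/4 = 314.2 mm²; R_n = 372 × 314.2 × 4 × 1 / 1000 = 467.5 kN → 0.75 × 467.5 = 351 kN.
Bearing: edge l_c = 29, r_n = 194.9 kN; interior l_c = 48, r_n = 268.8 kN; R_n = 194.9 + 3·268.8 = 1001 kN → 751 kN.
Block shear: A_gv = 3500, A_nv = 2324, A_nt = 252 mm²; R_n = min(0.6F_uA_nv, 0.6F_yA_gv) + U_bs·F_u·A_nt = 625.8 kN → 469 kN.
Bolt shear governs: 351 kN.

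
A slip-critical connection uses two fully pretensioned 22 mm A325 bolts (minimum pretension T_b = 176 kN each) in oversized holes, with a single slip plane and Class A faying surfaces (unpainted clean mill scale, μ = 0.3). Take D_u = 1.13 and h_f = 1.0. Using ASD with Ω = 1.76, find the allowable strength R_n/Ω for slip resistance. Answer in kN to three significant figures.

67.8 kN

R_n = μ · D_u · h_f · T_b · n_s · n_b = 0.3 × 1.13 × 1.0 × 176 × 1 × 2 = 119.3 kN.
Allowable strength R_n/Ω = 119.3 / 1.76 = 67.8 kN.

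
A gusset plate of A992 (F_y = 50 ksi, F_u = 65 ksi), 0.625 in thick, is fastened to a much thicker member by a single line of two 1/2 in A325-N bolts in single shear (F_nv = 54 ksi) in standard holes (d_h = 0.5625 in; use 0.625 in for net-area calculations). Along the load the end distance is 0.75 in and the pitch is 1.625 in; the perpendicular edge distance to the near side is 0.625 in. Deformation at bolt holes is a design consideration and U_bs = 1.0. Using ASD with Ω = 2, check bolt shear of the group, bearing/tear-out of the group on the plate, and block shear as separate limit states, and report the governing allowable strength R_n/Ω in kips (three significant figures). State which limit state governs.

10.6 kips (bolt shear governs)

Bolt shear: A_b = π·0.5²/4 = 0.1963 in²; R_n = 54 × 0.1963 × 2 × 1 = 21.21 kips → 21.21 / 2 = 10.6 kips.
Bearing: edge l_c = 0.4688, r_n = 22.85 kips; interior l_c = 1.062, r_n = 48.75 kips; R_n = 22.85 + 1·48.75 = 71.6 kips → 35.8 kips.
Block shear: A_gv = 1.484, A_nv = 0.8984, A_nt = 0.1953 in²; R_n = min(0.6F_uA_nv, 0.6F_yA_gv) + U_bs·F_u·A_nt = 47.73 kips → 23.9 kips.
Bolt shear governs: 10.6 kips.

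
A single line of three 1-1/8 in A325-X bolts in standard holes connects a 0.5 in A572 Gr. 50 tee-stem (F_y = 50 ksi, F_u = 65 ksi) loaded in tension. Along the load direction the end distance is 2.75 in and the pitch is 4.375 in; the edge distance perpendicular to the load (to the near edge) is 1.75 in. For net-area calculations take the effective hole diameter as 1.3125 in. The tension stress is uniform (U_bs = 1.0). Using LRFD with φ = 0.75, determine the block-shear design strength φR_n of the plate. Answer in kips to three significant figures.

Shear plane L_v = 2.75 + 2·4.375 = 11.5 in; A_gv = 11.5 × 0.5 = 5.75 in².
A_nv = (11.5 − 2.5·1.3125) × 0.5 = 4.109 in².
A_nt = (1.75 − 0.5·1.3125) × 0.5 = 0.5469 in².
0.6 F_u A_nv = 160.3 kips; 0.6 F_y A_gv = 172.5 kips → shear rupture governs the shear term.
R_n = 160.3 + 1.0 × 65 × 0.5469 = 195.8 kips.
Design strength φR_n = 0.75 × 195.8 = 147 kips.

147 kips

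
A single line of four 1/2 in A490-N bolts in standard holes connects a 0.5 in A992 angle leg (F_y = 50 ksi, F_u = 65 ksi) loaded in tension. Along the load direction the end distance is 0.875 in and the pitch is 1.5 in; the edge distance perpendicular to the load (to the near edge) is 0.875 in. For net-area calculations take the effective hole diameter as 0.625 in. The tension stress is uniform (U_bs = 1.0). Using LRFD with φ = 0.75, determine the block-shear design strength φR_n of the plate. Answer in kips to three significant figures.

Shear plane L_v = 0.875 + 3·1.5 = 5.375 in; A_gv = 5.375 × 0.5 = 2.688 in².
A_nv = (5.375 − 3.5·0.625) × 0.5 = 1.594 in².
A_nt = (0.875 − 0.5·0.625) × 0.5 = 0.2812 in².
0.6 F_u A_nv = 62.16 kips; 0.6 F_y A_gv = 80.62 kips → shear rupture governs the shear term.
R_n = 62.16 + 1.0 × 65 × 0.2812 = 80.44 kips.
Design strength φR_n = 0.75 × 80.44 = 60.3 kips.

60.3 kips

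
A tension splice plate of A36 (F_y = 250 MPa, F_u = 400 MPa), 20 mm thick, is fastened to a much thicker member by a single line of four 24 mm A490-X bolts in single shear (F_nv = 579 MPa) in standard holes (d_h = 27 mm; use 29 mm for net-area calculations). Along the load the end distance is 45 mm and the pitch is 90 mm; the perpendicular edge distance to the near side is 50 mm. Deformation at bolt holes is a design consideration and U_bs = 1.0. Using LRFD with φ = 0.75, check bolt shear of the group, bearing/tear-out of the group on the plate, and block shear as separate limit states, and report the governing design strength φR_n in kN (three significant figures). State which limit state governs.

Bolt shear: A_b = π·24²/4 = 452.4 mm²; R_n = 579 × 452.4 × 4 × 1 / 1000 = 1048 kN → 0.75 × 1048 = 786 kN.
Bearing: edge l_c = 31.5, r_n = 302.4 kN; interior l_c = 63, r_n = 460.8 kN; R_n = 302.4 + 3·460.8 = 1685 kN → 1260 kN.
Block shear: A_gv = 6300, A_nv = 4270, A_nt = 710 mm²; R_n = min(0.6F_uA_nv, 0.6F_yA_gv) + U_bs·F_u·A_nt = 1229 kN → 922 kN.
Bolt shear governs: 786 kN.

786 kN (bolt shear governs)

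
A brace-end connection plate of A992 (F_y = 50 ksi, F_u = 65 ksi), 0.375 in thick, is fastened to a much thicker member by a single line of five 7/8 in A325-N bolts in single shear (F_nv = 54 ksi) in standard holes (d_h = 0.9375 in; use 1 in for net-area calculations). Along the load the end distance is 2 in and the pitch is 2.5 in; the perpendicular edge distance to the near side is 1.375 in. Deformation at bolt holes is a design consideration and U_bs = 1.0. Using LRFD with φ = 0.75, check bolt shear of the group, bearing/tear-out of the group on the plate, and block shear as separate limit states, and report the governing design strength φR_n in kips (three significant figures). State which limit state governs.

Bolt shear: A_b = π·0.875²/4 = 0.6013 in²; R_n = 54 × 0.6013 × 5 × 1 = 162.4 kips → 0.75 × 162.4 = 122 kips.
Bearing: edge l_c = 1.531, r_n = 44.79 kips; interior l_c = 1.562, r_n = 45.7 kips; R_n = 44.79 + 4·45.7 = 227.6 kips → 171 kips.
Block shear: A_gv = 4.5, A_nv = 2.812, A_nt = 0.3281 in²; R_n = min(0.6F_uA_nv, 0.6F_yA_gv) + U_bs·F_u·A_nt = 131 kips → 98.3 kips.
Block shear governs: 98.3 kips.

98.3 kips (block shear governs)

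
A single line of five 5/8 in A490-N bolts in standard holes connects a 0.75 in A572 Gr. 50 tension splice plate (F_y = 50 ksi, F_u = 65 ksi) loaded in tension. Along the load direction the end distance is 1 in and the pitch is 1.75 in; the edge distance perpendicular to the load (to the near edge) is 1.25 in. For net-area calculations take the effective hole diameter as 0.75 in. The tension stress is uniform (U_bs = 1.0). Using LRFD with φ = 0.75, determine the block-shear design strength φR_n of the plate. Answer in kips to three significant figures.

133 kips

Shear plane L_v = 1 + 4·1.75 = 8 in; A_gv = 8 × 0.75 = 6 in².
A_nv = (8 − 4.5·0.75) × 0.75 = 3.469 in².
A_nt = (1.25 − 0.5·0.75) × 0.75 = 0.6562 in².
0.6 F_u A_nv = 135.3 kips; 0.6 F_y A_gv = 180 kips → shear rupture governs the shear term.
R_n = 135.3 + 1.0 × 65 × 0.6562 = 177.9 kips.
Design strength φR_n = 0.75 × 177.9 = 133 kips.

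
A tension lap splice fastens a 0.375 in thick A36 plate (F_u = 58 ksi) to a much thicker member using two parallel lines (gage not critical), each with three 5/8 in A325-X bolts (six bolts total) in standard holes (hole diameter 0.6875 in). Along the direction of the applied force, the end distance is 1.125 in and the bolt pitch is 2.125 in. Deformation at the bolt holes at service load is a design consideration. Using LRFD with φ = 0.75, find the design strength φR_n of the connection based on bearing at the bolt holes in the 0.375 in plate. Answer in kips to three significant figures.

128 kips

Per bolt r_n = 1.2 l_c t F_u ≤ 2.4 d t F_u; upper limit = 2.4 × 0.625 × 0.375 × 58 = 32.62 kips.
Edge bolt: l_c = 1.125 − 0.6875/2 = 0.7812 in → 1.2 × 0.7812 × 0.375 × 58 = 20.39 → r_n = 20.39 kips.
Interior bolts: l_c = 2.125 − 0.6875 = 1.438 in → 1.2 × 1.438 × 0.375 × 58 = 37.52 → r_n = 32.62 kips.
R_n = 2 × 20.39 + 4 × 32.62 = 171.3 kips.
Design strength φR_n = 0.75 × 171.3 = 128 kips.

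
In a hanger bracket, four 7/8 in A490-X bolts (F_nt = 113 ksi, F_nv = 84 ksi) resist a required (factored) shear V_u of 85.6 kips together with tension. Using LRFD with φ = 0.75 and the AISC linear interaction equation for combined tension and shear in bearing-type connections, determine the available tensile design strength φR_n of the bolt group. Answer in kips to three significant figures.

150 kips

A_b = π·0.875²/4 = 0.6013 in²; f_rv = 85.6 / (4 × 0.6013) = 35.59 ksi.
F'_nt = 1.3 F_nt − (F_nt / φF_nv) f_rv = 1.3·113 − (113/(0.75·84))·35.59 = 83.07 ksi, capped at F_nt → F'_nt = 83.07 ksi.
R_n = F'_nt · A_b · n = 83.07 × 0.6013 × 4 = 199.8 kips.
Design strength φR_n = 0.75 × 199.8 = 150 kips.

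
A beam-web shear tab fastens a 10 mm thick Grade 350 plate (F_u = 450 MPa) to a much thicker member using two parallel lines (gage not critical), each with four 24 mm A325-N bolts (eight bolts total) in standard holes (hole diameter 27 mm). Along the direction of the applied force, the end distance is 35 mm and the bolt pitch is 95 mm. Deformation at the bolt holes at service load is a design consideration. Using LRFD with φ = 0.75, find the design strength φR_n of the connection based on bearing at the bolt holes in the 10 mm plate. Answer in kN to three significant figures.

1340 kN

Per bolt r_n = 1.2 l_c t F_u ≤ 2.4 d t F_u; upper limit = 2.4 × 24 × 10 × 450 / 1000 = 259.2 kN.
Edge bolt: l_c = 35 − 27/2 = 21.5 mm → 1.2 × 21.5 × 10 × 450 / 1000 = 116.1 → r_n = 116.1 kN.
Interior bolts: l_c = 95 − 27 = 68 mm → 1.2 × 68 × 10 × 450 / 1000 = 367.2 → r_n = 259.2 kN.
R_n = 2 × 116.1 + 6 × 259.2 = 1787 kN.
Design strength φR_n = 0.75 × 1787 = 1340 kN.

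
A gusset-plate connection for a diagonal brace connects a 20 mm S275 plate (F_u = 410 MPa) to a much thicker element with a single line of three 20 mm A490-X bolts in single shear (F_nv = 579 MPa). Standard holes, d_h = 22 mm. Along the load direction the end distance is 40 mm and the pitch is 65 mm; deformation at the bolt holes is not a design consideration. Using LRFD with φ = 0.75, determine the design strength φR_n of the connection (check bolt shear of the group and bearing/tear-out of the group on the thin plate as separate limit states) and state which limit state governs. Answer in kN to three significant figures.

409 kN (bolt shear governs)

Bolt shear: A_b = π·20²/4 = 314.2 mm²; R_n = 579 × 314.2 × 3 × 1 / 1000 = 545.7 kN → 0.75 × 545.7 = 409 kN.
Bearing (1.5 l_c t F_u ≤ 3.0 d t F_u): upper limit = 3.0·20·20·410 / 1000 = 492 kN.
  Edge l_c = 40 − 22/2 = 29 → r_n = 356.7 kN; interior l_c = 65 − 22 = 43 → r_n = 492 kN.
  R_n,bearing = 1·356.7 + 2·492 = 1341 kN → 0.75 × 1341 = 1010 kN.
Bolt shear governs: 409 kN.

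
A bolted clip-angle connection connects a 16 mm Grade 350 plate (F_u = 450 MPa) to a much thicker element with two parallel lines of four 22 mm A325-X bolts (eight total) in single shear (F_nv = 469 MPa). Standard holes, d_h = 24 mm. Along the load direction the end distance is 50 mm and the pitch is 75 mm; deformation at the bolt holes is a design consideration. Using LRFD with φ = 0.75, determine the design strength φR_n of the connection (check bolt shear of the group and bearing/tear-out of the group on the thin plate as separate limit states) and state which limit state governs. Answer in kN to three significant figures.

1070 kN (bolt shear governs)

Bolt shear: A_b = π·22²/4 = 380.1 mm²; R_n = 469 × 380.1 × 8 × 1 / 1000 = 1426 kN → 0.75 × 1426 = 1070 kN.
Bearing (1.2 l_c t F_u ≤ 2.4 d t F_u): upper limit = 2.4·22·16·450 / 1000 = 380.2 kN.
  Edge l_c = 50 − 24/2 = 38 → r_n = 328.3 kN; interior l_c = 75 − 24 = 51 → r_n = 380.2 kN.
  R_n,bearing = 2·328.3 + 6·380.2 = 2938 kN → 0.75 × 2938 = 2200 kN.
Bolt shear governs: 1070 kN.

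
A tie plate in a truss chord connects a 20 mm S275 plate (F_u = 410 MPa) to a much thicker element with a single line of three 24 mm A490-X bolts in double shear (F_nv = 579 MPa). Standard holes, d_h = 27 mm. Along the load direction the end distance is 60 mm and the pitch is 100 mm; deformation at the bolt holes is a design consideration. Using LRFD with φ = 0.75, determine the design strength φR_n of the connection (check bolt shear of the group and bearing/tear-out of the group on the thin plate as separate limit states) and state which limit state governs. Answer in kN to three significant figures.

Bolt shear: A_b = π·24²/4 = 452.4 mm²; R_n = 579 × 452.4 × 3 × 2 / 1000 = 1572 kN → 0.75 × 1572 = 1180 kN.
Bearing (1.2 l_c t F_u ≤ 2.4 d t F_u): upper limit = 2.4·24·20·410 / 1000 = 472.3 kN.
  Edge l_c = 60 − 27/2 = 46.5 → r_n = 457.6 kN; interior l_c = 100 − 27 = 73 → r_n = 472.3 kN.
  R_n,bearing = 1·457.6 + 2·472.3 = 1402 kN → 0.75 × 1402 = 1050 kN.
Bearing governs: 1050 kN.

1050 kN (bearing governs)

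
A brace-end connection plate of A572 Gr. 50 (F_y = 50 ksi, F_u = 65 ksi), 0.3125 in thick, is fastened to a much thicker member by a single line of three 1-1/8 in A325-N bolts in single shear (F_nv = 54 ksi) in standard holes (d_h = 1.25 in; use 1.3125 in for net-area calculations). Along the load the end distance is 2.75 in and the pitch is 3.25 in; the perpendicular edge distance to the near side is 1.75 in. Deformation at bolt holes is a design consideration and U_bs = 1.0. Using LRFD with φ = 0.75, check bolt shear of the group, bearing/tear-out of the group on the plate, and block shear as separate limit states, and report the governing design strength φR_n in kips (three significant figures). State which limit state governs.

71.2 kips (block shear governs)

Bolt shear: A_b = π·1.125²/4 = 0.994 in²; R_n = 54 × 0.994 × 3 × 1 = 161 kips → 0.75 × 161 = 121 kips.
Bearing: edge l_c = 2.125, r_n = 51.8 kips; interior l_c = 2, r_n = 48.75 kips; R_n = 51.8 + 2·48.75 = 149.3 kips → 112 kips.
Block shear: A_gv = 2.891, A_nv = 1.865, A_nt = 0.3418 in²; R_n = min(0.6F_uA_nv, 0.6F_yA_gv) + U_bs·F_u·A_nt = 94.96 kips → 71.2 kips.
Block shear governs: 71.2 kips.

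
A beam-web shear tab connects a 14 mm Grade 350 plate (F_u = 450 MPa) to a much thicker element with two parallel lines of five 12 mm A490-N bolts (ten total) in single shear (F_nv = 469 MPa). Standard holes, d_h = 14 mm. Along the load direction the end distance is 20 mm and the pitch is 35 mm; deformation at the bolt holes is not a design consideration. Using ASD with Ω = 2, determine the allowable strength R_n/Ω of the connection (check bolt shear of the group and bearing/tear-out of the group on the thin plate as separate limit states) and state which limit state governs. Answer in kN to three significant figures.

265 kN (bolt shear governs)

Bolt shear: A_b = π·12²/4 = 113.1 mm²; R_n = 469 × 113.1 × 10 × 1 / 1000 = 530.4 kN → 530.4 / 2 = 265 kN.
Bearing (1.5 l_c t F_u ≤ 3.0 d t F_u): upper limit = 3.0·12·14·450 / 1000 = 226.8 kN.
  Edge l_c = 20 − 14/2 = 13 → r_n = 122.9 kN; interior l_c = 35 − 14 = 21 → r_n = 198.5 kN.
  R_n,bearing = 2·122.9 + 8·198.5 = 1833 kN → 1833 / 2 = 917 kN.
Bolt shear governs: 265 kN.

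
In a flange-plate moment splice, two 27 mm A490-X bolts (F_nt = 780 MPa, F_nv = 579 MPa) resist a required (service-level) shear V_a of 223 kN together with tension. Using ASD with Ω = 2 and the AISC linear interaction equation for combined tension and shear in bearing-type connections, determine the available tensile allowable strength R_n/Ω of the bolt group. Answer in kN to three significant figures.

A_b = π·27²/4 = 572.6 mm²; f_rv = 223 × 1000 / (2 × 572.6) = 194.7 MPa.
F'_nt = 1.3 F_nt − (Ω F_nt / F_nv) f_rv = 1.3·780 − (2·780/579)·194.7 = 489.3 MPa, capped at F_nt → F'_nt = 489.3 MPa.
R_n = F'_nt · A_b · n = 489.3 × 572.6 × 2 / 1000 = 560.3 kN.
Allowable strength R_n/Ω = 560.3 / 2 = 280 kN.

280 kN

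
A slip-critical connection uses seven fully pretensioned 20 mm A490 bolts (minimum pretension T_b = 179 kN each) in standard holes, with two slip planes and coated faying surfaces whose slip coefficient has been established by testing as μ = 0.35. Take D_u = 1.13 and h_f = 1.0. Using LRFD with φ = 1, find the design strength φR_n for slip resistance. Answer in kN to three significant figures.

991 kN

R_n = μ · D_u · h_f · T_b · n_s · n_b = 0.35 × 1.13 × 1.0 × 179 × 2 × 7 = 991.1 kN.
Design strength φR_n = 1 × 991.1 = 991 kN.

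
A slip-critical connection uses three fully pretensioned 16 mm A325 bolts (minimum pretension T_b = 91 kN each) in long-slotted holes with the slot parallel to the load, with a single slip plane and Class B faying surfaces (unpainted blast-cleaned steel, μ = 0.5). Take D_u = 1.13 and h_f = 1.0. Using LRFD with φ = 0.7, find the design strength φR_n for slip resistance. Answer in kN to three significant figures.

R_n = μ · D_u · h_f · T_b · n_s · n_b = 0.5 × 1.13 × 1.0 × 91 × 1 × 3 = 154.2 kN.
Design strength φR_n = 0.7 × 154.2 = 108 kN.

108 kN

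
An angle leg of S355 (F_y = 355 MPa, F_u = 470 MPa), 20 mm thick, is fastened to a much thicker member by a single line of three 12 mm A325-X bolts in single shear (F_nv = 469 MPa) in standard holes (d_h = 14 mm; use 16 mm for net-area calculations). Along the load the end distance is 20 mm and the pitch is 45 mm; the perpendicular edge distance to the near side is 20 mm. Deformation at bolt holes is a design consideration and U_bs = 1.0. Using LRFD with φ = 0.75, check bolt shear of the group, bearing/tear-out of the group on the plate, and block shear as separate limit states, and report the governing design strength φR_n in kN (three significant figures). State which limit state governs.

119 kN (bolt shear governs)

Bolt shear: A_b = π·12²/4 = 113.1 mm²; R_n = 469 × 113.1 × 3 × 1 / 1000 = 159.1 kN → 0.75 × 159.1 = 119 kN.
Bearing: edge l_c = 13, r_n = 146.6 kN; interior l_c = 31, r_n = 270.7 kN; R_n = 146.6 + 2·270.7 = 688.1 kN → 516 kN.
Block shear: A_gv = 2200, A_nv = 1400, A_nt = 240 mm²; R_n = min(0.6F_uA_nv, 0.6F_yA_gv) + U_bs·F_u·A_nt = 507.6 kN → 381 kN.
Bolt shear governs: 119 kN.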